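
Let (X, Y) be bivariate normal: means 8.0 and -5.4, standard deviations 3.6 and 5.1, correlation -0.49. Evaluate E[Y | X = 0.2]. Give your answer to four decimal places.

0.0145

E[Y | X=x] = μ_Y + ρ(σ_Y/σ_X)(x − μ_X) for jointly normal variables.
E[Y | X=0.2] = -5.4 + (-0.49)·(5.1/3.6)·(0.2 − (8.0)) = -5.4 + (-0.69417)·(-7.8) = 0.0145.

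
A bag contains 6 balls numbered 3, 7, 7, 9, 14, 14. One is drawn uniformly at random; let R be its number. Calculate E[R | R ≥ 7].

51/5

P(R ≥ 7) = 5/6.
Σ over the event: 7·1/3 + 9·1/6 + 14·1/3 = 17/2.
E[R | R ≥ 7] = (17/2) / (5/6) = 51/5.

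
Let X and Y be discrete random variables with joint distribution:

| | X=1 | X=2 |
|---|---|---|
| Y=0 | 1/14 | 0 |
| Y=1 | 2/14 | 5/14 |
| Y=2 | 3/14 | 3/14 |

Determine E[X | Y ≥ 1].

P(Y ≥ 1) = 13/14.
Σ X·P over the event = 1·(2/14) + 1·(3/14) + 2·(5/14) + 2·(3/14) = 3/2.
E[X | Y ≥ 1] = (3/2) / (13/14) = 21/13.

21/13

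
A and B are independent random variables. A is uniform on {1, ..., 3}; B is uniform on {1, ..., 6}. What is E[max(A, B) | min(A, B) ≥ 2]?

41/10

P(min(A, B) ≥ 2) = 5/9.
Summing max(A,B)·P(x,y) over outcomes with min(A, B) ≥ 2 gives 41/18.
E[max(A, B) | min(A, B) ≥ 2] = (41/18) / (5/9) = 41/10.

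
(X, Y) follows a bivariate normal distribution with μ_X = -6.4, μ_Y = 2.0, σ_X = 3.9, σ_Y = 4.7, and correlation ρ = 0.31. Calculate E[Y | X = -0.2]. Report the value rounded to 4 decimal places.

The regression of Y on X has slope ρ·σ_Y/σ_X and passes through (μ_X, μ_Y).
E[Y | X=-0.2] = 2.0 + (0.31)·(4.7/3.9)·(-0.2 − (-6.4)) = 2.0 + (0.37359)·(6.2) = 4.3163.

4.3163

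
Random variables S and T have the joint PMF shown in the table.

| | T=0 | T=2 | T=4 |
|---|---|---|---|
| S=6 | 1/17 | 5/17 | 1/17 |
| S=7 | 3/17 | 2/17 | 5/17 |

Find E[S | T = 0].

27/4

P(T = 0) = 4/17.
Σ S·P over the event = 6·(1/17) + 7·(3/17) = 27/17.
E[S | T = 0] = (27/17) / (4/17) = 27/4.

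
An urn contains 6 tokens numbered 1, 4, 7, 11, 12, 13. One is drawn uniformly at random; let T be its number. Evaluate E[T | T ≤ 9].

P(T ≤ 9) = 1/2.
Σ over the event: 1·1/6 + 4·1/6 + 7·1/6 = 2.
E[T | T ≤ 9] = (2) / (1/2) = 4.

4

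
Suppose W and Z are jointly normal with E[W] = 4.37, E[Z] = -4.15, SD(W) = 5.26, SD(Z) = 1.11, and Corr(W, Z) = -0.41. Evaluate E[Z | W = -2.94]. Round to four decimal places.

-3.5175

E[Z | W=x] = μ_Z + ρ(σ_Z/σ_W)(x − μ_W) for jointly normal variables.
E[Z | W=-2.94] = -4.15 + (-0.41)·(1.11/5.26)·(-2.94 − (4.37)) = -4.15 + (-0.086521)·(-7.31) = -3.5175.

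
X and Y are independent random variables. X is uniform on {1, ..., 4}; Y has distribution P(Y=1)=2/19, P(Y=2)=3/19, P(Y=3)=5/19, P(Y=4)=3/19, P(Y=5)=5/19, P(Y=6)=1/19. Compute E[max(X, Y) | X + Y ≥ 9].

37/7

P(X + Y ≥ 9) = 7/76.
Summing max(X,Y)·P(x,y) over outcomes with X + Y ≥ 9 gives 37/76.
E[max(X, Y) | X + Y ≥ 9] = (37/76) / (7/76) = 37/7.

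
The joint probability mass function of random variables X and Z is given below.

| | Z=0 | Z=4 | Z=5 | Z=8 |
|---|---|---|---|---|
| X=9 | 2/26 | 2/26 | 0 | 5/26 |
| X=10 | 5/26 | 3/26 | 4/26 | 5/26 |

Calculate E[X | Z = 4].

48/5

P(Z = 4) = 5/26.
Σ X·P over the event = 9·(2/26) + 10·(3/26) = 24/13.
E[X | Z = 4] = (24/13) / (5/26) = 48/5.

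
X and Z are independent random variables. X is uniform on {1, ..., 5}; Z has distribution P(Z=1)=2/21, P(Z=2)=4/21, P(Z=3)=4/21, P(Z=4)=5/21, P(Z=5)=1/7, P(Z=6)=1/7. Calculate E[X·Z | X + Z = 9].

214/11

P(X + Z = 9) = 11/105.
Summing XZ·P(x,y) over outcomes with X + Z = 9 gives 214/105.
E[X·Z | X + Z = 9] = (214/105) / (11/105) = 214/11.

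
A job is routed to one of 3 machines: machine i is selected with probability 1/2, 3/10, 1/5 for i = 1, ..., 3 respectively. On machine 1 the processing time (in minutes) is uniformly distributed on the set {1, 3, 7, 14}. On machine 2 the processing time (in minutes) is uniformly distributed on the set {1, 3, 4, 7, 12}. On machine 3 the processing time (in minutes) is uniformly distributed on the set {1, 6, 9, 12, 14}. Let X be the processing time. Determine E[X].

E[X | machine 1] = (1+3+7+14)/4 = 25/4.
E[X | machine 2] = (1+3+4+7+12)/5 = 27/5.
E[X | machine 3] = (1+6+9+12+14)/5 = 42/5.
E[X] = (1/2)·(25/4) + (3/10)·(27/5) + (1/5)·(42/5) = 257/40.

257/40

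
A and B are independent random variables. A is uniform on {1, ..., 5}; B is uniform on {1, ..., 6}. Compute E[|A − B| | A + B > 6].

P(A + B > 6) = 1/2.
Summing |A−B|·P(x,y) over outcomes with A + B > 6 gives 29/30.
E[|A − B| | A + B > 6] = (29/30) / (1/2) = 29/15.

29/15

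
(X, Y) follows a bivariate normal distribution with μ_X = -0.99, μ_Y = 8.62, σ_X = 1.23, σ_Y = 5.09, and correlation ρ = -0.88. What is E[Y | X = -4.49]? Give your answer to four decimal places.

21.3657

E[Y | X=x] = μ_Y + ρ(σ_Y/σ_X)(x − μ_X) for jointly normal variables.
E[Y | X=-4.49] = 8.62 + (-0.88)·(5.09/1.23)·(-4.49 − (-0.99)) = 8.62 + (-3.64163)·(-3.5) = 21.3657.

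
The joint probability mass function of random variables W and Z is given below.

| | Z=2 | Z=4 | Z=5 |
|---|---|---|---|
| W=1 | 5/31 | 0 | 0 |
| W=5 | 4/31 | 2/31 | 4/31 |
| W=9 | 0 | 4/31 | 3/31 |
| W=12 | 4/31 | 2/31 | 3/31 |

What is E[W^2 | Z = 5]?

155/2

P(Z = 5) = 10/31.
Σ W^2·P over the event = 25·(4/31) + 81·(3/31) + 144·(3/31) = 25.
E[W^2 | Z = 5] = (25) / (10/31) = 155/2.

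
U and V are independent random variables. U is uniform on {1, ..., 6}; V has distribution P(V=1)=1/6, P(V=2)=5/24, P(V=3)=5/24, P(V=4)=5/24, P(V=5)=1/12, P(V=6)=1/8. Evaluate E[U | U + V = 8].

87/20

P(U + V = 8) = 5/36.
Summing U·P(x,y) over outcomes with U + V = 8 gives 29/48.
E[U | U + V = 8] = (29/48) / (5/36) = 87/20.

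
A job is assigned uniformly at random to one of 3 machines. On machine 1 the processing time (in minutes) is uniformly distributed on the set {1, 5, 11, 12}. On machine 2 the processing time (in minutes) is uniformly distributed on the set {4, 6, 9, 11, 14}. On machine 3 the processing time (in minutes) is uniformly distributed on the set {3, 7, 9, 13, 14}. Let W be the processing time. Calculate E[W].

101/12

E[W | machine 1] = (1+5+11+12)/4 = 29/4.
E[W | machine 2] = (4+6+9+11+14)/5 = 44/5.
E[W | machine 3] = (3+7+9+13+14)/5 = 46/5.
E[W] = (1/3)·(29/4) + (1/3)·(44/5) + (1/3)·(46/5) = 101/12.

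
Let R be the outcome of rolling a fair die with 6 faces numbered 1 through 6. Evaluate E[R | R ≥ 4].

Given R ≥ 4, R is equally likely to be any of {4, 5, 6}.
E[R | R ≥ 4] = (4 + 5 + 6) / 3 = 5.

5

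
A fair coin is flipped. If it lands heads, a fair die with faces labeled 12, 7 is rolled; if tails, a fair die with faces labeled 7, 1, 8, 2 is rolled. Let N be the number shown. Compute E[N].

7

E[N | heads] = (12+7)/2 = 19/2.
E[N | tails] = (7+1+8+2)/4 = 9/2.
By the law of total expectation,
E[N] = (1/2)·(19/2) + (1/2)·(9/2) = 7.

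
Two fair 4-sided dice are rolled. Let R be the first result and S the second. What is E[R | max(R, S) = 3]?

12/5

P(max(R, S) = 3) = 5/16.
Summing R·P(x,y) over outcomes with max(R, S) = 3 gives 3/4.
E[R | max(R, S) = 3] = (3/4) / (5/16) = 12/5.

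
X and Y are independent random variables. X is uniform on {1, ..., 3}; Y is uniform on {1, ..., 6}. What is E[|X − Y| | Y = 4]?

Outcomes with Y = 4: (1,4), (2,4), (3,4), each with probability 1/18.
E[|X − Y| | Y = 4] = (3 + 2 + 1) / 3 = 2.

2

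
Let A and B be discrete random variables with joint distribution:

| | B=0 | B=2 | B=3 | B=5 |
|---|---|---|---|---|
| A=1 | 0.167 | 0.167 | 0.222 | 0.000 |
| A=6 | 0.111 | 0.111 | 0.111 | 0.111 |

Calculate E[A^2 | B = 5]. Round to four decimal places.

P(B = 5) = 0.111.
Summing A^2·P(A=x,B=y) over the conditioning event gives 3.996.
E[A^2 | B = 5] = (3.996) / (0.111) = 36.0000.

36.0000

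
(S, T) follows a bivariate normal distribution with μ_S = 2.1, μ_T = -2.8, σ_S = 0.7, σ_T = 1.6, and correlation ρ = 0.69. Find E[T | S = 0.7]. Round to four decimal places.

-5.0080

E[T | S=x] = μ_T + ρ(σ_T/σ_S)(x − μ_S) for jointly normal variables.
E[T | S=0.7] = -2.8 + (0.69)·(1.6/0.7)·(0.7 − (2.1)) = -2.8 + (1.57714)·(-1.4) = -5.0080.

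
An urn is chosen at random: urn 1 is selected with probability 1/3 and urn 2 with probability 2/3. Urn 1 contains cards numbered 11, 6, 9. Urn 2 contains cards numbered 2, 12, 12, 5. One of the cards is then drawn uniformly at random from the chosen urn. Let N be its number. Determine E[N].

E[N | urn 1] = (11+6+9)/3 = 26/3.
E[N | urn 2] = (2+12+12+5)/4 = 31/4.
By the law of total expectation,
E[N] = (1/3)·(26/3) + (2/3)·(31/4) = 145/18.

145/18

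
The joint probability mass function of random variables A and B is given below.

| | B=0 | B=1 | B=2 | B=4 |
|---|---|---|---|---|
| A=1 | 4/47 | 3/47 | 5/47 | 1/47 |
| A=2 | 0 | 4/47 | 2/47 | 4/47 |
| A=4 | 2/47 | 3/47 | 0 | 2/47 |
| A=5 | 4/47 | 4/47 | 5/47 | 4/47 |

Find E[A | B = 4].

P(B = 4) = 11/47.
Summing A·P(A=x,B=y) over the conditioning event gives 37/47.
E[A | B = 4] = (37/47) / (11/47) = 37/11.

37/11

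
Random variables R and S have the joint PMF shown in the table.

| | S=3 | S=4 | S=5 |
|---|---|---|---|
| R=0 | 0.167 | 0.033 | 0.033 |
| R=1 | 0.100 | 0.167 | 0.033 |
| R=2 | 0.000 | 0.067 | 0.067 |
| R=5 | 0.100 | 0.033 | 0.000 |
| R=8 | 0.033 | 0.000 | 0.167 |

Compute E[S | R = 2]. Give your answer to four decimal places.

4.5000

P(R = 2) = 0.134.
Σ S·P over the event = 4·(0.067) + 5·(0.067) = 0.603.
E[S | R = 2] = (0.603) / (0.134) = 4.5000.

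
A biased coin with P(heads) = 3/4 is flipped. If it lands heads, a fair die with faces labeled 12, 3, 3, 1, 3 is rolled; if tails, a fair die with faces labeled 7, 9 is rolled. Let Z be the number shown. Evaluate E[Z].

53/10

E[Z | heads] = (12+3+3+1+3)/5 = 22/5.
E[Z | tails] = (7+9)/2 = 8.
E[Z] = (3/4)·(22/5) + (1/4)·(8) = 53/10.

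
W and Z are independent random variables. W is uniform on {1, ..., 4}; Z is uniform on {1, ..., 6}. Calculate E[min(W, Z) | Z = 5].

5/2

Outcomes with Z = 5: (1,5), (2,5), (3,5), (4,5), each with probability 1/24.
E[min(W, Z) | Z = 5] = (1 + 2 + 3 + 4) / 4 = 5/2.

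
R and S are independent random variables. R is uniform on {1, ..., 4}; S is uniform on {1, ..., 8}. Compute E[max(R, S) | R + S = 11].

15/2

Outcomes with R + S = 11: (3,8), (4,7), each with probability 1/32.
E[max(R, S) | R + S = 11] = (8 + 7) / 2 = 15/2.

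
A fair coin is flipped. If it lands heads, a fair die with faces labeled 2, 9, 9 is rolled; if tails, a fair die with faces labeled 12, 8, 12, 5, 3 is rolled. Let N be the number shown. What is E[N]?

E[N | heads] = (2+9+9)/3 = 20/3.
E[N | tails] = (12+8+12+5+3)/5 = 8.
E[N] = (1/2)·(20/3) + (1/2)·(8) = 22/3.

22/3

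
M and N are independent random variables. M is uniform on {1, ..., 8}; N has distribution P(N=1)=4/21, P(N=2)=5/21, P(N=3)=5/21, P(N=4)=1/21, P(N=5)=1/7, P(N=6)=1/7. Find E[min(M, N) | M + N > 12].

17/3

P(M + N > 12) = 3/56.
Summing min(M,N)·P(x,y) over outcomes with M + N > 12 gives 17/56.
E[min(M, N) | M + N > 12] = (17/56) / (3/56) = 17/3.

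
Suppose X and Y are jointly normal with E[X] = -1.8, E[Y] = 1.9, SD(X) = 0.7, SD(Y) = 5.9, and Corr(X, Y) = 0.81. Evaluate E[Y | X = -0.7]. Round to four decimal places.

9.4099

The regression of Y on X has slope ρ·σ_Y/σ_X and passes through (μ_X, μ_Y).
E[Y | X=-0.7] = 1.9 + (0.81)·(5.9/0.7)·(-0.7 − (-1.8)) = 1.9 + (6.82714)·(1.1) = 9.4099.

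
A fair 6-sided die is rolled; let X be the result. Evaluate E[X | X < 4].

Given X < 4, X is equally likely to be any of {1, 2, 3}.
E[X | X < 4] = (1 + 2 + 3) / 3 = 2.

2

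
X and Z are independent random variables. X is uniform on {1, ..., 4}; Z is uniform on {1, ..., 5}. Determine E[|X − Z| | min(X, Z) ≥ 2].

P(min(X, Z) ≥ 2) = 3/5.
Summing |X−Z|·P(x,y) over outcomes with min(X, Z) ≥ 2 gives 7/10.
E[|X − Z| | min(X, Z) ≥ 2] = (7/10) / (3/5) = 7/6.

7/6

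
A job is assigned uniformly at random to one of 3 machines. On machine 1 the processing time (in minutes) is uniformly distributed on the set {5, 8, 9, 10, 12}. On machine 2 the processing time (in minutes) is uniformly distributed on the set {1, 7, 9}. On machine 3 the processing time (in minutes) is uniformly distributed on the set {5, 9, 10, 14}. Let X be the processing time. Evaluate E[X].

719/90

E[X | machine 1] = (5+8+9+10+12)/5 = 44/5.
E[X | machine 2] = (1+7+9)/3 = 17/3.
E[X | machine 3] = (5+9+10+14)/4 = 19/2.
By the law of total expectation,
E[X] = (1/3)·(44/5) + (1/3)·(17/3) + (1/3)·(19/2) = 719/90.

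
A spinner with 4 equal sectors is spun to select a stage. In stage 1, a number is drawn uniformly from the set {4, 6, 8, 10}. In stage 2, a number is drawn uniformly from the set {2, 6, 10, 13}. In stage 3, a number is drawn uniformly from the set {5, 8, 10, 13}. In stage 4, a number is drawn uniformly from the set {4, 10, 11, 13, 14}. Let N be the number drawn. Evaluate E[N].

E[N | stage 1] = (4+6+8+10)/4 = 7.
E[N | stage 2] = (2+6+10+13)/4 = 31/4.
E[N | stage 3] = (5+8+10+13)/4 = 9.
E[N | stage 4] = (4+10+11+13+14)/5 = 52/5.
E[N] = (1/4)·(7) + (1/4)·(31/4) + (1/4)·(9) + (1/4)·(52/5) = 683/80.

683/80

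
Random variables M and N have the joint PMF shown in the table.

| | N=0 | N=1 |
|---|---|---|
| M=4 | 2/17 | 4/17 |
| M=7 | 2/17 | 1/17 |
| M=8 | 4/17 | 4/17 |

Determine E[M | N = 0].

27/4

P(N = 0) = 8/17.
Σ M·P over the event = 4·(2/17) + 7·(2/17) + 8·(4/17) = 54/17.
E[M | N = 0] = (54/17) / (8/17) = 27/4.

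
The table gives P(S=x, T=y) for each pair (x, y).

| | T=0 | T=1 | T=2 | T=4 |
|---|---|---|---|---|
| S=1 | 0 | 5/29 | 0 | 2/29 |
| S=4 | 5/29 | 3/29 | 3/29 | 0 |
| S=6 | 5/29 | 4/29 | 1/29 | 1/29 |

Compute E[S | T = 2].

P(T = 2) = 4/29.
Σ S·P over the event = 4·(3/29) + 6·(1/29) = 18/29.
E[S | T = 2] = (18/29) / (4/29) = 9/2.

9/2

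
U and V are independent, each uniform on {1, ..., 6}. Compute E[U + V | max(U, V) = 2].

Outcomes with max(U, V) = 2: (1,2), (2,1), (2,2), each with probability 1/36.
E[U + V | max(U, V) = 2] = (3 + 3 + 4) / 3 = 10/3.

10/3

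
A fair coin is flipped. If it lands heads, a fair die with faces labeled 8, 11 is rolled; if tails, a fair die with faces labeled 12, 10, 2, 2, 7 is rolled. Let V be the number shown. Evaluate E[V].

161/20

E[V | heads] = (8+11)/2 = 19/2.
E[V | tails] = (12+10+2+2+7)/5 = 33/5.
By the law of total expectation,
E[V] = (1/2)·(19/2) + (1/2)·(33/5) = 161/20.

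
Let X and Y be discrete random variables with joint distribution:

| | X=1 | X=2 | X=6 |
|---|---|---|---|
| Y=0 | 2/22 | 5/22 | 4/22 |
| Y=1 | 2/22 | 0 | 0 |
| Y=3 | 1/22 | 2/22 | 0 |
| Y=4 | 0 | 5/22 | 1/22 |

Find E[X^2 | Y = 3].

3

P(Y = 3) = 3/22.
Summing X^2·P(X=x,Y=y) over the conditioning event gives 9/22.
E[X^2 | Y = 3] = (9/22) / (3/22) = 3.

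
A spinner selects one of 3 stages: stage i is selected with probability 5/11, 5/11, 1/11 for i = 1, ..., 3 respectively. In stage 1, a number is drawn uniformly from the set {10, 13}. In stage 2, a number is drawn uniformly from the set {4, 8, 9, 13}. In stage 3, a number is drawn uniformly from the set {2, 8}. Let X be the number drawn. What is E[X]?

105/11

E[X | stage 1] = (10+13)/2 = 23/2.
E[X | stage 2] = (4+8+9+13)/4 = 17/2.
E[X | stage 3] = (2+8)/2 = 5.
By the law of total expectation,
E[X] = (5/11)·(23/2) + (5/11)·(17/2) + (1/11)·(5) = 105/11.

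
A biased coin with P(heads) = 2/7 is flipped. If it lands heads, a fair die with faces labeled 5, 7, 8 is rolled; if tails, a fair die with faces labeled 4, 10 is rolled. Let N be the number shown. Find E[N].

E[N | heads] = (5+7+8)/3 = 20/3.
E[N | tails] = (4+10)/2 = 7.
E[N] = (2/7)·(20/3) + (5/7)·(7) = 145/21.

145/21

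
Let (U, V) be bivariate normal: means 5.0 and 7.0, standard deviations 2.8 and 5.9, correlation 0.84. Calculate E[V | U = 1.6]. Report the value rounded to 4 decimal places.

The regression of V on U has slope ρ·σ_V/σ_U and passes through (μ_U, μ_V).
E[V | U=1.6] = 7.0 + (0.84)·(5.9/2.8)·(1.6 − (5.0)) = 7.0 + (1.77)·(-3.4) = 0.9820.

0.9820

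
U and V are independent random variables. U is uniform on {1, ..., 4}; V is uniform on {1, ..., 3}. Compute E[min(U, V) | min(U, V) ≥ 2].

Outcomes with min(U, V) ≥ 2: (2,2), (2,3), (3,2), (3,3), (4,2), (4,3), each with probability 1/12.
E[min(U, V) | min(U, V) ≥ 2] = (2 + 2 + 2 + 3 + 2 + 3) / 6 = 7/3.

7/3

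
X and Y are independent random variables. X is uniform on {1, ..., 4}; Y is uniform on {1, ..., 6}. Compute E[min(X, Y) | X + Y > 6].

29/10

P(X + Y > 6) = 5/12.
Summing min(X,Y)·P(x,y) over outcomes with X + Y > 6 gives 29/24.
E[min(X, Y) | X + Y > 6] = (29/24) / (5/12) = 29/10.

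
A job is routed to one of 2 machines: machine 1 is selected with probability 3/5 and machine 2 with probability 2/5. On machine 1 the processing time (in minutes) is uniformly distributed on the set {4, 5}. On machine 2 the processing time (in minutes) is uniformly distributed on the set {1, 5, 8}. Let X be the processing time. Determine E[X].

E[X | machine 1] = (4+5)/2 = 9/2.
E[X | machine 2] = (1+5+8)/3 = 14/3.
E[X] = (3/5)·(9/2) + (2/5)·(14/3) = 137/30.

137/30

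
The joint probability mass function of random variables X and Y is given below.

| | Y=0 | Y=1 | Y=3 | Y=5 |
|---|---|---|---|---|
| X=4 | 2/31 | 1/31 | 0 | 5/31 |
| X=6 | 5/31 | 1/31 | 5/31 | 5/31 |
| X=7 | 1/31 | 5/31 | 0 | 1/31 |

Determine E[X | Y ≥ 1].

P(Y ≥ 1) = 23/31.
Σ X·P over the event = 4·(1/31) + 4·(5/31) + 6·(1/31) + 6·(5/31) + 6·(5/31) + 7·(5/31) + 7·(1/31) = 132/31.
E[X | Y ≥ 1] = (132/31) / (23/31) = 132/23.

132/23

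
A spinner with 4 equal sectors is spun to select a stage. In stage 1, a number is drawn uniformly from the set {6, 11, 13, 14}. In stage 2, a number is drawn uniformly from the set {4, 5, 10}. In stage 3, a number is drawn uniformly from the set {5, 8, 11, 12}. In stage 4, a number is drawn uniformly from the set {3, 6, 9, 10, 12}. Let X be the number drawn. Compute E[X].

103/12

E[X | stage 1] = (6+11+13+14)/4 = 11.
E[X | stage 2] = (4+5+10)/3 = 19/3.
E[X | stage 3] = (5+8+11+12)/4 = 9.
E[X | stage 4] = (3+6+9+10+12)/5 = 8.
By the law of total expectation,
E[X] = (1/4)·(11) + (1/4)·(19/3) + (1/4)·(9) + (1/4)·(8) = 103/12.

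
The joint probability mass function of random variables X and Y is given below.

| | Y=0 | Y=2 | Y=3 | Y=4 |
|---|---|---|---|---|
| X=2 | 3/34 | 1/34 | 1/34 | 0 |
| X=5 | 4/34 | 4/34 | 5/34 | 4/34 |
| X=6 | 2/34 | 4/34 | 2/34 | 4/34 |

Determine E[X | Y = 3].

39/8

P(Y = 3) = 4/17.
Summing X·P(X=x,Y=y) over the conditioning event gives 39/34.
E[X | Y = 3] = (39/34) / (4/17) = 39/8.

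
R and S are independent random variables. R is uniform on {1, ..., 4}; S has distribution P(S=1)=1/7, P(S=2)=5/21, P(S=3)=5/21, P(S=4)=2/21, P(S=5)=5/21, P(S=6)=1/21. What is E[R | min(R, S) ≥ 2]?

3

P(min(R, S) ≥ 2) = 9/14.
Summing R·P(x,y) over outcomes with min(R, S) ≥ 2 gives 27/14.
E[R | min(R, S) ≥ 2] = (27/14) / (9/14) = 3.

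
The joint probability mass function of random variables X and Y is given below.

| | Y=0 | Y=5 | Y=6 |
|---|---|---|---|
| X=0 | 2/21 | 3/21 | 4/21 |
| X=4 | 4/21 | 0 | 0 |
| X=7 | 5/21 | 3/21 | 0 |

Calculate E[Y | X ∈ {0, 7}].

54/17

P(X ∈ {0, 7}) = 17/21.
Σ Y·P over the event = 0·(2/21) + 5·(3/21) + 6·(4/21) + 0·(5/21) + 5·(3/21) = 18/7.
E[Y | X ∈ {0, 7}] = (18/7) / (17/21) = 54/17.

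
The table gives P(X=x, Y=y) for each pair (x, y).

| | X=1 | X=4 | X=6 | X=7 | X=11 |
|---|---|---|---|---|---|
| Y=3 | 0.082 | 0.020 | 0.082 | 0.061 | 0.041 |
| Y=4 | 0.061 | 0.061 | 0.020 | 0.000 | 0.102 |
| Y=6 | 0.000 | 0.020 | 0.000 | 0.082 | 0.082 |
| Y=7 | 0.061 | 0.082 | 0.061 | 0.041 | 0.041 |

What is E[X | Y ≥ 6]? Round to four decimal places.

6.4872

P(Y ≥ 6) = 0.470.
Σ X·P over the event = 1·(0.061) + 4·(0.020) + 4·(0.082) + 6·(0.061) + 7·(0.082) + 7·(0.041) + 11·(0.082) + 11·(0.041) = 3.049.
E[X | Y ≥ 6] = (3.049) / (0.470) = 6.4872.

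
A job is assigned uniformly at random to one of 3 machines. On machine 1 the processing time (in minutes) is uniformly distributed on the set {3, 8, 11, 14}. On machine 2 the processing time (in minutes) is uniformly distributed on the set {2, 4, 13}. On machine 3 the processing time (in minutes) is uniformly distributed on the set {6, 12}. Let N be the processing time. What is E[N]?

E[N | machine 1] = (3+8+11+14)/4 = 9.
E[N | machine 2] = (2+4+13)/3 = 19/3.
E[N | machine 3] = (6+12)/2 = 9.
E[N] = (1/3)·(9) + (1/3)·(19/3) + (1/3)·(9) = 73/9.

73/9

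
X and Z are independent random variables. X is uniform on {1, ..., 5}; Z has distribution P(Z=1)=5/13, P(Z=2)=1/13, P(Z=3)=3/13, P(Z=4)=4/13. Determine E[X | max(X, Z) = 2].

P(max(X, Z) = 2) = 7/65.
Summing X·P(x,y) over outcomes with max(X, Z) = 2 gives 1/5.
E[X | max(X, Z) = 2] = (1/5) / (7/65) = 13/7.

13/7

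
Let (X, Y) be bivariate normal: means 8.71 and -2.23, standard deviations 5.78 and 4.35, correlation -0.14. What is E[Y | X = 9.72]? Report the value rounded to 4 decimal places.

E[Y | X=x] = μ_Y + ρ(σ_Y/σ_X)(x − μ_X) for jointly normal variables.
E[Y | X=9.72] = -2.23 + (-0.14)·(4.35/5.78)·(9.72 − (8.71)) = -2.23 + (-0.10536)·(1.01) = -2.3364.

-2.3364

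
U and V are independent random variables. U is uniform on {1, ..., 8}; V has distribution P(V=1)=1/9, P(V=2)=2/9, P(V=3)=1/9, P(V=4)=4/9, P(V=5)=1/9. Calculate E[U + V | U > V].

P(U > V) = 43/72.
Summing (U+V)·P(x,y) over outcomes with U > V gives 127/24.
E[U + V | U > V] = (127/24) / (43/72) = 381/43.

381/43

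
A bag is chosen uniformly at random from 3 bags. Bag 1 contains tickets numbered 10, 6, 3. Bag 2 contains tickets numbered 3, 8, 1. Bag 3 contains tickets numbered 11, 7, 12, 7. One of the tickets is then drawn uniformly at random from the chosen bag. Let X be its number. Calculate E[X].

E[X | bag 1] = (10+6+3)/3 = 19/3.
E[X | bag 2] = (3+8+1)/3 = 4.
E[X | bag 3] = (11+7+12+7)/4 = 37/4.
E[X] = (1/3)·(19/3) + (1/3)·(4) + (1/3)·(37/4) = 235/36.

235/36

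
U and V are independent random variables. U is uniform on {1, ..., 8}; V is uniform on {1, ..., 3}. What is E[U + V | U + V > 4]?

P(U + V > 4) = 3/4.
Summing (U+V)·P(x,y) over outcomes with U + V > 4 gives 17/3.
E[U + V | U + V > 4] = (17/3) / (3/4) = 68/9.

68/9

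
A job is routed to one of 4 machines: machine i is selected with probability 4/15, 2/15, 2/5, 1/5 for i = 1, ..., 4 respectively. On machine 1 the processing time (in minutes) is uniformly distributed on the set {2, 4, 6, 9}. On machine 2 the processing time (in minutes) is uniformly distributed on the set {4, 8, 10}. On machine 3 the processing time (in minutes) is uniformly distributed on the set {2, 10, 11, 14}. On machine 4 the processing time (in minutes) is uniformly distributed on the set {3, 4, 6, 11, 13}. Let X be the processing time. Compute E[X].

3401/450

E[X | machine 1] = (2+4+6+9)/4 = 21/4.
E[X | machine 2] = (4+8+10)/3 = 22/3.
E[X | machine 3] = (2+10+11+14)/4 = 37/4.
E[X | machine 4] = (3+4+6+11+13)/5 = 37/5.
By the law of total expectation,
E[X] = (4/15)·(21/4) + (2/15)·(22/3) + (2/5)·(37/4) + (1/5)·(37/5) = 3401/450.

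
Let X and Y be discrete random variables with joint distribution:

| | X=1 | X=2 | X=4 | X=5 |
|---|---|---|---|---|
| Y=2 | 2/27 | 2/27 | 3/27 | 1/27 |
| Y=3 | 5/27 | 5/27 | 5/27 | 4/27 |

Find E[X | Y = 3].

P(Y = 3) = 19/27.
Σ X·P over the event = 1·(5/27) + 2·(5/27) + 4·(5/27) + 5·(4/27) = 55/27.
E[X | Y = 3] = (55/27) / (19/27) = 55/19.

55/19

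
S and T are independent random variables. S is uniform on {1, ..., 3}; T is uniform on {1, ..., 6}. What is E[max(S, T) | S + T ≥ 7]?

Outcomes with S + T ≥ 7: (1,6), (2,5), (2,6), (3,4), (3,5), (3,6), each with probability 1/18.
E[max(S, T) | S + T ≥ 7] = (6 + 5 + 6 + 4 + 5 + 6) / 6 = 16/3.

16/3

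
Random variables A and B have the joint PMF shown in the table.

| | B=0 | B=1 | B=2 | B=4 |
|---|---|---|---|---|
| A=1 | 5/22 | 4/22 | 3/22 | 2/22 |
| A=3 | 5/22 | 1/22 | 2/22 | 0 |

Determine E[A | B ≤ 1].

9/5

P(B ≤ 1) = 15/22.
Σ A·P over the event = 1·(5/22) + 1·(4/22) + 3·(5/22) + 3·(1/22) = 27/22.
E[A | B ≤ 1] = (27/22) / (15/22) = 9/5.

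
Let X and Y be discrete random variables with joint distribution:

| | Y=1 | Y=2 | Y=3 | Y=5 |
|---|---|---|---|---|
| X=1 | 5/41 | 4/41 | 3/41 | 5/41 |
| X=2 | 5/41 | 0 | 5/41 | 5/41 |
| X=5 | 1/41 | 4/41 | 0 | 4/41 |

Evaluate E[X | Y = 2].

3

P(Y = 2) = 8/41.
Σ X·P over the event = 1·(4/41) + 5·(4/41) = 24/41.
E[X | Y = 2] = (24/41) / (8/41) = 3.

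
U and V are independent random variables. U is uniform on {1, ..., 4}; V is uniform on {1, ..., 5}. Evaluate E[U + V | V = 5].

15/2

P(V = 5) = 1/5.
Summing (U+V)·P(x,y) over outcomes with V = 5 gives 3/2.
E[U + V | V = 5] = (3/2) / (1/5) = 15/2.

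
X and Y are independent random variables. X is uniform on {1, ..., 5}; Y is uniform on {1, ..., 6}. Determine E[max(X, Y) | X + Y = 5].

Outcomes with X + Y = 5: (1,4), (2,3), (3,2), (4,1), each with probability 1/30.
E[max(X, Y) | X + Y = 5] = (4 + 3 + 3 + 4) / 4 = 7/2.

7/2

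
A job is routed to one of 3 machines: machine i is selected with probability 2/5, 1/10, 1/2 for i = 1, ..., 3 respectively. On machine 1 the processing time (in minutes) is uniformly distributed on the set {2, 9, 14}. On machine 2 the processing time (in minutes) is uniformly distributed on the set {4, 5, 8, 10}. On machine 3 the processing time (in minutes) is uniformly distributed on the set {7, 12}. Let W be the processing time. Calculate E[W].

E[W | machine 1] = (2+9+14)/3 = 25/3.
E[W | machine 2] = (4+5+8+10)/4 = 27/4.
E[W | machine 3] = (7+12)/2 = 19/2.
E[W] = (2/5)·(25/3) + (1/10)·(27/4) + (1/2)·(19/2) = 1051/120.

1051/120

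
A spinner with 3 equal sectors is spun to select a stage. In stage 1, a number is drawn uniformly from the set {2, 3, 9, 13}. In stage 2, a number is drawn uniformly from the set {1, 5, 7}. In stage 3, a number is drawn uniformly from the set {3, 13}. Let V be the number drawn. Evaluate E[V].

229/36

E[V | stage 1] = (2+3+9+13)/4 = 27/4.
E[V | stage 2] = (1+5+7)/3 = 13/3.
E[V | stage 3] = (3+13)/2 = 8.
E[V] = (1/3)·(27/4) + (1/3)·(13/3) + (1/3)·(8) = 229/36.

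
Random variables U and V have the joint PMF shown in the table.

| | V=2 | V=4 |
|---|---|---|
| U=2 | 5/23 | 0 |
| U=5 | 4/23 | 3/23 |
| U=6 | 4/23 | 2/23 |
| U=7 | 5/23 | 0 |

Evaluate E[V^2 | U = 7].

P(U = 7) = 5/23.
Σ V^2·P over the event = 4·(5/23) = 20/23.
E[V^2 | U = 7] = (20/23) / (5/23) = 4.

4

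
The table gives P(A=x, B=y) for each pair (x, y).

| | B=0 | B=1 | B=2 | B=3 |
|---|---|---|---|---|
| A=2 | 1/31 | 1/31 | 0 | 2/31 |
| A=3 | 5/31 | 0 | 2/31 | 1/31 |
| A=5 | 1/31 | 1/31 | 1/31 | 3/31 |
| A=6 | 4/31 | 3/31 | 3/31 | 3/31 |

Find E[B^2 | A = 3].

P(A = 3) = 8/31.
Σ B^2·P over the event = 0·(5/31) + 4·(2/31) + 9·(1/31) = 17/31.
E[B^2 | A = 3] = (17/31) / (8/31) = 17/8.

17/8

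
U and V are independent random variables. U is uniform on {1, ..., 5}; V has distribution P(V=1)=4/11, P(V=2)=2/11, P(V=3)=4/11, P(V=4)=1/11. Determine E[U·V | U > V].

232/31

P(U > V) = 31/55.
Summing UV·P(x,y) over outcomes with U > V gives 232/55.
E[U·V | U > V] = (232/55) / (31/55) = 232/31.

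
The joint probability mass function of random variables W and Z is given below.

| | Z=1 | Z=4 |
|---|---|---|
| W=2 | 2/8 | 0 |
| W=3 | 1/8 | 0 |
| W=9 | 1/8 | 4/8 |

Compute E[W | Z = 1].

P(Z = 1) = 1/2.
Summing W·P(W=x,Z=y) over the conditioning event gives 2.
E[W | Z = 1] = (2) / (1/2) = 4.

4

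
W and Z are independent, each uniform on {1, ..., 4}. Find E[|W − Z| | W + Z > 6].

Outcomes with W + Z > 6: (3,4), (4,3), (4,4), each with probability 1/16.
E[|W − Z| | W + Z > 6] = (1 + 1 + 0) / 3 = 2/3.

2/3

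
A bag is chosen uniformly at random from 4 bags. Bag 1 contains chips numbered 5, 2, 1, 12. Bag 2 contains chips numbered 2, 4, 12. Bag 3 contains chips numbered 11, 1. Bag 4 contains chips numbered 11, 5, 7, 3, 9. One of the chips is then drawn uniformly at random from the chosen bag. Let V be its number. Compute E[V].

6

E[V | bag 1] = (5+2+1+12)/4 = 5.
E[V | bag 2] = (2+4+12)/3 = 6.
E[V | bag 3] = (11+1)/2 = 6.
E[V | bag 4] = (11+5+7+3+9)/5 = 7.
By the law of total expectation,
E[V] = (1/4)·(5) + (1/4)·(6) + (1/4)·(6) + (1/4)·(7) = 6.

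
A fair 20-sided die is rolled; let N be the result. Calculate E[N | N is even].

Given N is even, N is equally likely to be any of {2, 4, 6, 8, 10, 12, 14, 16, 18, 20}.
E[N | N is even] = (2 + 4 + 6 + 8 + 10 + 12 + 14 + 16 + 18 + 20) / 10 = 11.

11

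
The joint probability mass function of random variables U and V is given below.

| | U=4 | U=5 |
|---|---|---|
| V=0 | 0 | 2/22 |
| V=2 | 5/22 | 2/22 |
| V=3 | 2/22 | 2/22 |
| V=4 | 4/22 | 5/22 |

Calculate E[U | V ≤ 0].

P(V ≤ 0) = 1/11.
Σ U·P over the event = 5·(2/22) = 5/11.
E[U | V ≤ 0] = (5/11) / (1/11) = 5.

5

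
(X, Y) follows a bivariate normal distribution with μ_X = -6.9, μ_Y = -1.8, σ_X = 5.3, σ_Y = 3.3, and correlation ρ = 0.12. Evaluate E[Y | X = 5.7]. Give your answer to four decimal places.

The regression of Y on X has slope ρ·σ_Y/σ_X and passes through (μ_X, μ_Y).
E[Y | X=5.7] = -1.8 + (0.12)·(3.3/5.3)·(5.7 − (-6.9)) = -1.8 + (0.074717)·(12.6) = -0.8586.

-0.8586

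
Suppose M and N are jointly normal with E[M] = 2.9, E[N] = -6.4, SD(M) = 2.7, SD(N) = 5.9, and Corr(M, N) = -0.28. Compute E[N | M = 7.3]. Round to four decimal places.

-9.0921

The regression of N on M has slope ρ·σ_N/σ_M and passes through (μ_M, μ_N).
E[N | M=7.3] = -6.4 + (-0.28)·(5.9/2.7)·(7.3 − (2.9)) = -6.4 + (-0.61185)·(4.4) = -9.0921.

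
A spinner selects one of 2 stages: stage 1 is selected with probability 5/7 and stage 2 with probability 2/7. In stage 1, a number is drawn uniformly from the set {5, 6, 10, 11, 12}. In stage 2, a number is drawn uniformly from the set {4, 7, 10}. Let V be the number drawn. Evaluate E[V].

58/7

E[V | stage 1] = (5+6+10+11+12)/5 = 44/5.
E[V | stage 2] = (4+7+10)/3 = 7.
E[V] = (5/7)·(44/5) + (2/7)·(7) = 58/7.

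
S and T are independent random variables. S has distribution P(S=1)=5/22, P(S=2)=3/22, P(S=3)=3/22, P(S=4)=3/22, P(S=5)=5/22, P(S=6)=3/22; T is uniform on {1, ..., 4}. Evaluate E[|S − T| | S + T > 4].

35/16

P(S + T > 4) = 8/11.
Summing |S−T|·P(x,y) over outcomes with S + T > 4 gives 35/22.
E[|S − T| | S + T > 4] = (35/22) / (8/11) = 35/16.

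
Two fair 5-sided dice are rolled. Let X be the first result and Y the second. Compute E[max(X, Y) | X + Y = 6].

Outcomes with X + Y = 6: (1,5), (2,4), (3,3), (4,2), (5,1), each with probability 1/25.
E[max(X, Y) | X + Y = 6] = (5 + 4 + 3 + 4 + 5) / 5 = 21/5.

21/5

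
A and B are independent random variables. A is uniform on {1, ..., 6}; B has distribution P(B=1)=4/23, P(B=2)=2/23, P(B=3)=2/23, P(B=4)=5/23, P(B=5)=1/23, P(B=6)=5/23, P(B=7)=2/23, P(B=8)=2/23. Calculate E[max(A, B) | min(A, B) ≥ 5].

131/20

P(min(A, B) ≥ 5) = 10/69.
Summing max(A,B)·P(x,y) over outcomes with min(A, B) ≥ 5 gives 131/138.
E[max(A, B) | min(A, B) ≥ 5] = (131/138) / (10/69) = 131/20.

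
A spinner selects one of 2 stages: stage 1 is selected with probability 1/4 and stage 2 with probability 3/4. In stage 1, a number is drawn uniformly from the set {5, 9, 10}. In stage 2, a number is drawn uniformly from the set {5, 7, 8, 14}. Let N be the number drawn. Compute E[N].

67/8

E[N | stage 1] = (5+9+10)/3 = 8.
E[N | stage 2] = (5+7+8+14)/4 = 17/2.
By the law of total expectation,
E[N] = (1/4)·(8) + (3/4)·(17/2) = 67/8.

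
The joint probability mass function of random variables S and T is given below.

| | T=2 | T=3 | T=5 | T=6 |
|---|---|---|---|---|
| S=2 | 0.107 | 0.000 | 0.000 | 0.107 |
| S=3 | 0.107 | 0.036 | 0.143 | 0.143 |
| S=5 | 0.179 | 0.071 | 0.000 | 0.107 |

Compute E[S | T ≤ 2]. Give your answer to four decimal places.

P(T ≤ 2) = 0.393.
Σ S·P over the event = 2·(0.107) + 3·(0.107) + 5·(0.179) = 1.430.
E[S | T ≤ 2] = (1.430) / (0.393) = 3.6387.

3.6387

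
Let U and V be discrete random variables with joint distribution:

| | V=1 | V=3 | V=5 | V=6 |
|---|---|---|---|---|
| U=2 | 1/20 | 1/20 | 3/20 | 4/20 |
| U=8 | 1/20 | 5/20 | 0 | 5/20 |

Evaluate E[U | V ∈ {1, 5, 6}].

32/7

P(V ∈ {1, 5, 6}) = 7/10.
Σ U·P over the event = 2·(1/20) + 2·(3/20) + 2·(4/20) + 8·(1/20) + 8·(5/20) = 16/5.
E[U | V ∈ {1, 5, 6}] = (16/5) / (7/10) = 32/7.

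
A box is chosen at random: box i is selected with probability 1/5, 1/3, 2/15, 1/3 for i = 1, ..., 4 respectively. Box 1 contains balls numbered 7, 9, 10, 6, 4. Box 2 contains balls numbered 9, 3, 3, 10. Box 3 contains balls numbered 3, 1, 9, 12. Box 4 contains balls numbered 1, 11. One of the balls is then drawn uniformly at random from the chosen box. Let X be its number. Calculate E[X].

E[X | box 1] = (7+9+10+6+4)/5 = 36/5.
E[X | box 2] = (9+3+3+10)/4 = 25/4.
E[X | box 3] = (3+1+9+12)/4 = 25/4.
E[X | box 4] = (1+11)/2 = 6.
E[X] = (1/5)·(36/5) + (1/3)·(25/4) + (2/15)·(25/4) + (1/3)·(6) = 1907/300.

1907/300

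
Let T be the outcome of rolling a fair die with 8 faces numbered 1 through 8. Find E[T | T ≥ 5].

13/2

Given T ≥ 5, T is equally likely to be any of {5, 6, 7, 8}.
E[T | T ≥ 5] = (5 + 6 + 7 + 8) / 4 = 13/2.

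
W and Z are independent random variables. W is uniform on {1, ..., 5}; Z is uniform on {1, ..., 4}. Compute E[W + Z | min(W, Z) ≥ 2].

13/2

P(min(W, Z) ≥ 2) = 3/5.
Summing (W+Z)·P(x,y) over outcomes with min(W, Z) ≥ 2 gives 39/10.
E[W + Z | min(W, Z) ≥ 2] = (39/10) / (3/5) = 13/2.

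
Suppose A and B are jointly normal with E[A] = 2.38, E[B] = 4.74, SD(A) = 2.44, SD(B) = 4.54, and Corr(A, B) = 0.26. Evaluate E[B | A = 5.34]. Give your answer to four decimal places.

6.1720

The regression of B on A has slope ρ·σ_B/σ_A and passes through (μ_A, μ_B).
E[B | A=5.34] = 4.74 + (0.26)·(4.54/2.44)·(5.34 − (2.38)) = 4.74 + (0.48377)·(2.96) = 6.1720.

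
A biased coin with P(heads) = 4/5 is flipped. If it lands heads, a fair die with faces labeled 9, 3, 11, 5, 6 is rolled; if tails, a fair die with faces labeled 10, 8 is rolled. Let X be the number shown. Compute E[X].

181/25

E[X | heads] = (9+3+11+5+6)/5 = 34/5.
E[X | tails] = (10+8)/2 = 9.
E[X] = (4/5)·(34/5) + (1/5)·(9) = 181/25.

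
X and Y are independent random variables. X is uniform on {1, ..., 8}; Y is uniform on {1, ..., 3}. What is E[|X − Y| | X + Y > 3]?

22/7

P(X + Y > 3) = 7/8.
Summing |X−Y|·P(x,y) over outcomes with X + Y > 3 gives 11/4.
E[|X − Y| | X + Y > 3] = (11/4) / (7/8) = 22/7.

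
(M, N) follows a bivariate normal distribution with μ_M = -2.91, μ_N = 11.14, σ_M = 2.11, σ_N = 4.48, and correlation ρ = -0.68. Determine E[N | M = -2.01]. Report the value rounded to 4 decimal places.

9.8406

The regression of N on M has slope ρ·σ_N/σ_M and passes through (μ_M, μ_N).
E[N | M=-2.01] = 11.14 + (-0.68)·(4.48/2.11)·(-2.01 − (-2.91)) = 11.14 + (-1.4438)·(0.9) = 9.8406.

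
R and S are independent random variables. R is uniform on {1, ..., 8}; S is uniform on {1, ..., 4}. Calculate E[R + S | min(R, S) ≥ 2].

P(min(R, S) ≥ 2) = 21/32.
Summing (R+S)·P(x,y) over outcomes with min(R, S) ≥ 2 gives 21/4.
E[R + S | min(R, S) ≥ 2] = (21/4) / (21/32) = 8.

8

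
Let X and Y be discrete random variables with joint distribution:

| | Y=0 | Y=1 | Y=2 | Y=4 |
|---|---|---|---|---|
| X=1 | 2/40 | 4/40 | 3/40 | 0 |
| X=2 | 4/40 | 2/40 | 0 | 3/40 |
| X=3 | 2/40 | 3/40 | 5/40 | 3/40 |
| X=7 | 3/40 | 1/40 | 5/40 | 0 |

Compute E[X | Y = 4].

P(Y = 4) = 3/20.
Σ X·P over the event = 2·(3/40) + 3·(3/40) = 3/8.
E[X | Y = 4] = (3/8) / (3/20) = 5/2.

5/2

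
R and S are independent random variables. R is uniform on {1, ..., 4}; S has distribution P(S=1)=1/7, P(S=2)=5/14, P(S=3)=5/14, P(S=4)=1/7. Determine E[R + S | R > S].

38/7

P(R > S) = 3/8.
Summing (R+S)·P(x,y) over outcomes with R > S gives 57/28.
E[R + S | R > S] = (57/28) / (3/8) = 38/7.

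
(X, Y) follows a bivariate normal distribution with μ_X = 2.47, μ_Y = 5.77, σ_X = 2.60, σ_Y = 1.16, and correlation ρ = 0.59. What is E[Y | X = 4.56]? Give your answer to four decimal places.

6.3202

E[Y | X=x] = μ_Y + ρ(σ_Y/σ_X)(x − μ_X) for jointly normal variables.
E[Y | X=4.56] = 5.77 + (0.59)·(1.16/2.60)·(4.56 − (2.47)) = 5.77 + (0.26323)·(2.09) = 6.3202.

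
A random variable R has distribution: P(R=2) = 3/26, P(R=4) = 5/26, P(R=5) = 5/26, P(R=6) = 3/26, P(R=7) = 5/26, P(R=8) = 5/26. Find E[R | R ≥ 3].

6

P(R ≥ 3) = 23/26.
Σ over the event: 4·5/26 + 5·5/26 + 6·3/26 + 7·5/26 + 8·5/26 = 69/13.
E[R | R ≥ 3] = (69/13) / (23/26) = 6.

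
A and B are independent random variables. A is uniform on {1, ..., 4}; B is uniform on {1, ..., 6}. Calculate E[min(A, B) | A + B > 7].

Outcomes with A + B > 7: (2,6), (3,5), (3,6), (4,4), (4,5), (4,6), each with probability 1/24.
E[min(A, B) | A + B > 7] = (2 + 3 + 3 + 4 + 4 + 4) / 6 = 10/3.

10/3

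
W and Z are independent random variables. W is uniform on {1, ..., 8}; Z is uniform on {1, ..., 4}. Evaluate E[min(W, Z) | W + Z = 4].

Outcomes with W + Z = 4: (1,3), (2,2), (3,1), each with probability 1/32.
E[min(W, Z) | W + Z = 4] = (1 + 2 + 1) / 3 = 4/3.

4/3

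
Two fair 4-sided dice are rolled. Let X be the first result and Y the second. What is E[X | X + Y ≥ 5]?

3

P(X + Y ≥ 5) = 5/8.
Summing X·P(x,y) over outcomes with X + Y ≥ 5 gives 15/8.
E[X | X + Y ≥ 5] = (15/8) / (5/8) = 3.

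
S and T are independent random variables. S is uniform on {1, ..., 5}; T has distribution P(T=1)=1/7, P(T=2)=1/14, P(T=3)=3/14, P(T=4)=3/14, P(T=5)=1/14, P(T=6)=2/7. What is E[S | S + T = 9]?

P(S + T = 9) = 4/35.
Summing S·P(x,y) over outcomes with S + T = 9 gives 31/70.
E[S | S + T = 9] = (31/70) / (4/35) = 31/8.

31/8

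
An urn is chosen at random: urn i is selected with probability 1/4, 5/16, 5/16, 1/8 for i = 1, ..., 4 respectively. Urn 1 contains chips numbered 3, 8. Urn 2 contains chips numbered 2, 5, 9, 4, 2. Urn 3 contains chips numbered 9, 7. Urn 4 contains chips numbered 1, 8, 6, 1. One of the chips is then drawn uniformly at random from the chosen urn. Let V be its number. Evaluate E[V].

23/4

E[V | urn 1] = (3+8)/2 = 11/2.
E[V | urn 2] = (2+5+9+4+2)/5 = 22/5.
E[V | urn 3] = (9+7)/2 = 8.
E[V | urn 4] = (1+8+6+1)/4 = 4.
E[V] = (1/4)·(11/2) + (5/16)·(22/5) + (5/16)·(8) + (1/8)·(4) = 23/4.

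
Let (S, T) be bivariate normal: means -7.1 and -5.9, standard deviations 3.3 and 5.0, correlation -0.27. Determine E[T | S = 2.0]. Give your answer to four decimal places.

E[T | S=x] = μ_T + ρ(σ_T/σ_S)(x − μ_S) for jointly normal variables.
E[T | S=2.0] = -5.9 + (-0.27)·(5.0/3.3)·(2.0 − (-7.1)) = -5.9 + (-0.40909)·(9.1) = -9.6227.

-9.6227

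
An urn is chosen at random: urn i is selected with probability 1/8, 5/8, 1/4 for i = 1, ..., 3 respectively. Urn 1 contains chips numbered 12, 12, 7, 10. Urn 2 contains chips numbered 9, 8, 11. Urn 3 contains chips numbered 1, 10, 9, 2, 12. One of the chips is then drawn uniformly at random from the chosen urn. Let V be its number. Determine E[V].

4231/480

E[V | urn 1] = (12+12+7+10)/4 = 41/4.
E[V | urn 2] = (9+8+11)/3 = 28/3.
E[V | urn 3] = (1+10+9+2+12)/5 = 34/5.
E[V] = (1/8)·(41/4) + (5/8)·(28/3) + (1/4)·(34/5) = 4231/480.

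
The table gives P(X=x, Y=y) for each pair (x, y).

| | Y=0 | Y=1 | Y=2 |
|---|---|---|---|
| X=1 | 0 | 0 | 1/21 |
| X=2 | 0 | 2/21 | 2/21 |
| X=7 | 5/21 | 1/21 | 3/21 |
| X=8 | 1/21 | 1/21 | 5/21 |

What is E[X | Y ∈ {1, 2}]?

17/3

P(Y ∈ {1, 2}) = 5/7.
Summing X·P(X=x,Y=y) over the conditioning event gives 85/21.
E[X | Y ∈ {1, 2}] = (85/21) / (5/7) = 17/3.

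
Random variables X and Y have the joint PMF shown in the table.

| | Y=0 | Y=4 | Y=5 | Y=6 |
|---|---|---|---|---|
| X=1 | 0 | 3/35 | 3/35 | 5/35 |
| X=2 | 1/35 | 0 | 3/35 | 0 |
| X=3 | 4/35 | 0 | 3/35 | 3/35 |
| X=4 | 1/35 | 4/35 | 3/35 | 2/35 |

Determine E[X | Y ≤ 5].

67/25

P(Y ≤ 5) = 5/7.
Summing X·P(X=x,Y=y) over the conditioning event gives 67/35.
E[X | Y ≤ 5] = (67/35) / (5/7) = 67/25.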